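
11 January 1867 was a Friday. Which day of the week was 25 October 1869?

January 1867: 31 − 11 = 20 days remain.
Then 32 full months totalling 973 days.
October 1–25, 1869: 25 days.
Total: 20 + 973 + 25 = 1018 days.
1018 mod 7 = 3, so 3 days after Friday is Monday.

Monday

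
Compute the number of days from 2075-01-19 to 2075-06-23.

155

January 2075: 31 − 19 = 12 days remain.
Then February 2075 (28), March (31), April (30), May (31): 28 + 31 + 30 + 31 = 120 days.
June 1–23, 2075: 23 days.
Total: 12 + 120 + 23 = 155 days.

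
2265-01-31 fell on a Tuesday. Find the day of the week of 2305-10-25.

Day-of-year of January 31, 2265: 31.
Day-of-year of October 25, 2305: 298.
2265 has 365 days, so 365 − 31 = 334 days remain in 2265.
Full years 2266–2304: 30 common + 9 leap = 30×365 + 9×366 = 14244 days.
Total: 334 + 14244 + 298 = 14876 days.
14876 mod 7 = 1, so 1 day after Tuesday is Wednesday.

Wednesday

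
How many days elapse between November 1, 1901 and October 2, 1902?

Day-of-year of November 1, 1901: 305.
Day-of-year of October 2, 1902: 275.
1901 has 365 days, so 365 − 305 = 60 days remain in 1901.
Total: 60 + 275 = 335 days.

335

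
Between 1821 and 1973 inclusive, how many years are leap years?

Years divisible by 4: 1824, 1828, …, 1972 — 38 in all.
Of these, 1900 is divisible by 100 but not 400, so not leap.
Leap years: 38 − 1 = 37.

37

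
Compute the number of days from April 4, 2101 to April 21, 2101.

Within April 2101: 21 − 4 = 17 days.

17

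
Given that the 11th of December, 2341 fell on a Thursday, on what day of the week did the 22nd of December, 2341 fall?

Within December 2341: 22 − 11 = 11 days.
11 mod 7 = 4, so 4 days after Thursday is Monday.

Monday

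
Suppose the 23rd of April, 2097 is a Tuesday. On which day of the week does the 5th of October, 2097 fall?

April 2097: 30 − 23 = 7 days remain.
Then May (31), June (30), July (31), August (31), September (30): 31 + 30 + 31 + 31 + 30 = 153 days.
October 1–5, 2097: 5 days.
Total: 7 + 153 + 5 = 165 days.
165 mod 7 = 4, so 4 days after Tuesday is Saturday.

Saturday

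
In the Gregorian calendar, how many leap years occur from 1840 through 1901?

15

Years divisible by 4: 1840, 1844, …, 1900 — 16 in all.
Of these, 1900 is divisible by 100 but not 400, so not leap.
Leap years: 16 − 1 = 15.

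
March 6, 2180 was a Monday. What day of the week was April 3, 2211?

Wednesday

From March 6, 2180 to March 6, 2211: 31 years, of which 6 contain a Feb 29 — 25×365 + 6×366 = 11321 days.
(2200 is not a leap year (divisible by 100 but not 400).)
March 2211: 31 − 6 = 25 days remain.
April 1–3, 2211: 3 days.
Residual: 28 days.
Total: 11349 days.
11349 mod 7 = 2, so 2 days after Monday is Wednesday.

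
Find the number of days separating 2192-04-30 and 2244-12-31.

19237

Day-of-year of April 30, 2192: 121.
Day-of-year of December 31, 2244: 366.
2192 has 366 days, so 366 − 121 = 245 days remain in 2192.
Full years 2193–2243: 40 common + 11 leap = 40×365 + 11×366 = 18626 days.
Total: 245 + 18626 + 366 = 19237 days.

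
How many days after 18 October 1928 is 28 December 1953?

9202

From October 18, 1928 to October 18, 1953: 25 years, of which 6 contain a Feb 29 — 19×365 + 6×366 = 9131 days.
October 1953: 31 − 18 = 13 days remain.
Then November (30): 30 days.
December 1–28, 1953: 28 days.
Residual: 71 days.
Total: 9202 days.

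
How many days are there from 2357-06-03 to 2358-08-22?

445

June 3, 2357 → June 3, 2358: 365 days.
June 2358: 30 − 3 = 27 days remain.
Then July (31): 31 days.
August 1–22, 2358: 22 days.
Residual: 80 days.
Total: 445 days.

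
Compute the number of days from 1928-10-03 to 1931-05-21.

960

October 3, 1928 → October 3, 1929: 365 days.
October 3, 1929 → October 3, 1930: 365 days.
October 1930: 31 − 3 = 28 days remain.
Then November (30), December (31), January (31), February 1931 (28), March (31), April (30): 30 + 31 + 31 + 28 + 31 + 30 = 181 days.
May 1–21, 1931: 21 days.
Residual: 230 days.
Total: 960 days.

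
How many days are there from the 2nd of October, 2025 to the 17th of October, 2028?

1111

October 2, 2025 → October 2, 2026: 365 days.
October 2, 2026 → October 2, 2027: 365 days.
October 2, 2027 → October 2, 2028: 366 days (2028 is a leap year).
Within October 2028: 17 − 2 = 15 days.
Total: 1111 days.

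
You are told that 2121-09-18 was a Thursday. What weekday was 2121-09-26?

Within September 2121: 26 − 18 = 8 days.
8 mod 7 = 1, so 1 day after Thursday is Friday.

Friday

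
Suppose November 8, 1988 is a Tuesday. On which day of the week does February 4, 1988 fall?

Thursday

Count forward from the earlier date (February 4, 1988) to the later (November 8, 1988):
February 1988: 29 − 4 = 25 days remain (1988 is a leap year, so February has 29 days).
Then March (31), April (30), May (31), June (30), July (31), August (31), September (30), October (31): 31 + 30 + 31 + 30 + 31 + 31 + 30 + 31 = 245 days.
November 1–8, 1988: 8 days.
Total: 25 + 245 + 8 = 278 days.
278 mod 7 = 5, so 5 days before Tuesday is Thursday.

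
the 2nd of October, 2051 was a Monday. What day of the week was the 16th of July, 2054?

Day-of-year of October 2, 2051: 275.
Day-of-year of July 16, 2054: 197.
2051 has 365 days, so 365 − 275 = 90 days remain in 2051.
Full years: 2052: 366; 2053: 365. Sum = 731.
Total: 90 + 731 + 197 = 1018 days.
1018 mod 7 = 3, so 3 days after Monday is Thursday.

Thursday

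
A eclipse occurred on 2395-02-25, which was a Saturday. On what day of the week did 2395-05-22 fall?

Monday

February 2395: 28 − 25 = 3 days remain (2395 is not a leap year, so February has 28 days).
Then March (31), April (30): 31 + 30 = 61 days.
May 1–22, 2395: 22 days.
Total: 3 + 61 + 22 = 86 days.
86 mod 7 = 2, so 2 days after Saturday is Monday.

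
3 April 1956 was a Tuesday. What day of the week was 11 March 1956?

Sunday

Count forward from the earlier date (March 11, 1956) to the later (April 3, 1956):
March 1956: 31 − 11 = 20 days remain.
April 1–3, 1956: 3 days.
Total: 20 + 3 = 23 days.
23 mod 7 = 2, so 2 days before Tuesday is Sunday.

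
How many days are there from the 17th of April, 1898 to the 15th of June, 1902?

1519

Day-of-year of April 17, 1898: 107.
Day-of-year of June 15, 1902: 166.
1898 has 365 days, so 365 − 107 = 258 days remain in 1898.
Full years: 1899: 365; 1900: 365; 1901: 365. Sum = 1095.
Total: 258 + 1095 + 166 = 1519 days.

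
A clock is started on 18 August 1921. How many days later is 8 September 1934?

4769

From August 18, 1921 to August 18, 1934: 13 years, of which 3 contain a Feb 29 — 10×365 + 3×366 = 4748 days.
August 1934: 31 − 18 = 13 days remain.
September 1–8, 1934: 8 days.
Residual: 21 days.
Total: 4769 days.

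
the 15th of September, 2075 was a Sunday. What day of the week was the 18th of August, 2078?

Day-of-year of September 15, 2075: 258.
Day-of-year of August 18, 2078: 230.
2075 has 365 days, so 365 − 258 = 107 days remain in 2075.
Full years: 2076: 366; 2077: 365. Sum = 731.
Total: 107 + 731 + 230 = 1068 days.
1068 mod 7 = 4, so 4 days after Sunday is Thursday.

Thursday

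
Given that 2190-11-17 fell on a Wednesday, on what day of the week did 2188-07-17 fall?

Count forward from the earlier date (July 17, 2188) to the later (November 17, 2190):
Day-of-year of July 17, 2188: 199.
Day-of-year of November 17, 2190: 321.
2188 has 366 days, so 366 − 199 = 167 days remain in 2188.
Full years: 2189: 365. Sum = 365.
Total: 167 + 365 + 321 = 853 days.
853 mod 7 = 6, so 6 days before Wednesday is Thursday.

Thursday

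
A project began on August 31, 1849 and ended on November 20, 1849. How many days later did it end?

August 1849: 31 − 31 = 0 days remain.
Then September (30), October (31): 30 + 31 = 61 days.
November 1–20, 1849: 20 days.
Total: 0 + 61 + 20 = 81 days.

81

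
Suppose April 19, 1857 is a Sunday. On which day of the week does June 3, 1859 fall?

April 1857: 30 − 19 = 11 days remain.
Then 25 full months totalling 761 days.
June 1–3, 1859: 3 days.
Total: 11 + 761 + 3 = 775 days.
775 mod 7 = 5, so 5 days after Sunday is Friday.

Friday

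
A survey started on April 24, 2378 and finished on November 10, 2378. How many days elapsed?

200

April 2378: 30 − 24 = 6 days remain.
Then May (31), June (30), July (31), August (31), September (30), October (31): 31 + 30 + 31 + 31 + 30 + 31 = 184 days.
November 1–10, 2378: 10 days.
Total: 6 + 184 + 10 = 200 days.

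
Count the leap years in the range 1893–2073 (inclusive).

Years divisible by 4: 1896, 1900, …, 2072 — 45 in all.
Of these, 1900 is divisible by 100 but not 400, so not leap.
2000 is divisible by 400, so still leap.
Leap years: 45 − 1 = 44.

44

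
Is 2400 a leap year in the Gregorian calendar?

2400 is a leap year (divisible by 400).

Yes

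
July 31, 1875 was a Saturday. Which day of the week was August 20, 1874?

Count forward from the earlier date (August 20, 1874) to the later (July 31, 1875):
August 1874: 31 − 20 = 11 days remain.
Then 10 full months totalling 303 days.
July 1–31, 1875: 31 days.
Residual: 345 days.
Total: 345 days.
345 mod 7 = 2, so 2 days before Saturday is Thursday.

Thursday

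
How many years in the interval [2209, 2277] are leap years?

Years divisible by 4: 2212, 2216, …, 2276 — 17 in all.
No century exceptions apply. Count: 17.

17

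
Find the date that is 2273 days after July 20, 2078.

October 9, 2084

Count 2273 days after July 20, 2078:
July 20, 2078 → July 20, 2079: 365 days.
July 20, 2079 → July 20, 2080: 366 days (2080 is a leap year).
July 20, 2080 → July 20, 2081: 365 days.
July 20, 2081 → July 20, 2082: 365 days.
July 20, 2082 → July 20, 2083: 365 days.
July 20, 2083 → July 20, 2084: 366 days (2084 is a leap year).
July 2084: 31 − 20 = 11 days remain.
Then August (31), September (30): 31 + 30 = 61 days.
October 1–9, 2084: 9 days.
Residual: 81 days.
Total: 2273 days.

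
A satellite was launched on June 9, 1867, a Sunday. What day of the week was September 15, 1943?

From June 9, 1867 to June 9, 1943: 76 years, of which 18 contain a Feb 29 — 58×365 + 18×366 = 27758 days.
(1900 is not a leap year (divisible by 100 but not 400).)
June 1943: 30 − 9 = 21 days remain.
Then July (31), August (31): 31 + 31 = 62 days.
September 1–15, 1943: 15 days.
Residual: 98 days.
Total: 27856 days.
27856 mod 7 = 3, so 3 days after Sunday is Wednesday.

Wednesday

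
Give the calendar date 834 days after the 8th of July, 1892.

the 20th of October, 1894

Count 834 days after July 8, 1892:
July 8, 1892 → July 8, 1893: 365 days.
July 8, 1893 → July 8, 1894: 365 days.
July 1894: 31 − 8 = 23 days remain.
Then August (31), September (30): 31 + 30 = 61 days.
October 1–20, 1894: 20 days.
Residual: 104 days.
Total: 834 days.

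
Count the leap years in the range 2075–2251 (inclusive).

Years divisible by 4: 2076, 2080, …, 2248 — 44 in all.
Of these, 2100, 2200 are divisible by 100 but not 400, so not leap.
Leap years: 44 − 2 = 42.

42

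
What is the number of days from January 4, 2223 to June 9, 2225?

January 2223: 31 − 4 = 27 days remain.
Then 28 full months totalling 851 days.
June 1–9, 2225: 9 days.
Total: 27 + 851 + 9 = 887 days.

887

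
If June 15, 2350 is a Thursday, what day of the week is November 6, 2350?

June 2350: 30 − 15 = 15 days remain.
Then July (31), August (31), September (30), October (31): 31 + 31 + 30 + 31 = 123 days.
November 1–6, 2350: 6 days.
Total: 15 + 123 + 6 = 144 days.
144 mod 7 = 4, so 4 days after Thursday is Monday.

Monday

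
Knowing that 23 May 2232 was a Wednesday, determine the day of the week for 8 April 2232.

Sunday

Count forward from the earlier date (April 8, 2232) to the later (May 23, 2232):
April 2232: 30 − 8 = 22 days remain.
May 1–23, 2232: 23 days.
Total: 22 + 23 = 45 days.
45 mod 7 = 3, so 3 days before Wednesday is Sunday.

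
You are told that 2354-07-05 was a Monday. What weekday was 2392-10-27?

Tuesday

Day-of-year of July 5, 2354: 186.
Day-of-year of October 27, 2392: 301.
2354 has 365 days, so 365 − 186 = 179 days remain in 2354.
Full years 2355–2391: 28 common + 9 leap = 28×365 + 9×366 = 13514 days.
Total: 179 + 13514 + 301 = 13994 days.
13994 mod 7 = 1, so 1 day after Monday is Tuesday.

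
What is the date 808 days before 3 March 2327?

15 December 2324

Count 808 days before March 3, 2327:
Day-of-year of December 15, 2324: 350.
Day-of-year of March 3, 2327: 62.
2324 has 366 days, so 366 − 350 = 16 days remain in 2324.
Full years: 2325: 365; 2326: 365. Sum = 730.
Total: 16 + 730 + 62 = 808 days.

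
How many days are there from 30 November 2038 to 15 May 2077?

14046

Day-of-year of November 30, 2038: 334.
Day-of-year of May 15, 2077: 135.
2038 has 365 days, so 365 − 334 = 31 days remain in 2038.
Full years 2039–2076: 28 common + 10 leap = 28×365 + 10×366 = 13880 days.
Total: 31 + 13880 + 135 = 14046 days.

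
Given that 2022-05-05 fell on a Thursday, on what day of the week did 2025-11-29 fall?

Saturday

May 5, 2022 → May 5, 2023: 365 days.
May 5, 2023 → May 5, 2024: 366 days (2024 is a leap year).
May 5, 2024 → May 5, 2025: 365 days.
May 2025: 31 − 5 = 26 days remain.
Then June (30), July (31), August (31), September (30), October (31): 30 + 31 + 31 + 30 + 31 = 153 days.
November 1–29, 2025: 29 days.
Residual: 208 days.
Total: 1304 days.
1304 mod 7 = 2, so 2 days after Thursday is Saturday.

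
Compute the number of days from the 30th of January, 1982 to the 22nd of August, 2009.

Day-of-year of January 30, 1982: 30.
Day-of-year of August 22, 2009: 234.
1982 has 365 days, so 365 − 30 = 335 days remain in 1982.
Full years 1983–2008: 19 common + 7 leap = 19×365 + 7×366 = 9497 days.
Total: 335 + 9497 + 234 = 10066 days.

10066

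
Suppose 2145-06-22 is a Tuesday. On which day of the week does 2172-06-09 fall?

Tuesday

Day-of-year of June 22, 2145: 173.
Day-of-year of June 9, 2172: 161.
2145 has 365 days, so 365 − 173 = 192 days remain in 2145.
Full years 2146–2171: 20 common + 6 leap = 20×365 + 6×366 = 9496 days.
Total: 192 + 9496 + 161 = 9849 days.
9849 is a multiple of 7, so 2172-06-09 falls on the same weekday: Tuesday.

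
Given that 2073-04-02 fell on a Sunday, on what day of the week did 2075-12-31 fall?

Tuesday

April 2073: 30 − 2 = 28 days remain.
Then 31 full months totalling 944 days.
December 1–31, 2075: 31 days.
Total: 28 + 944 + 31 = 1003 days.
1003 mod 7 = 2, so 2 days after Sunday is Tuesday.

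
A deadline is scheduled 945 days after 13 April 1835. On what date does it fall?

13 November 1837

Count 945 days after April 13, 1835:
April 1835: 30 − 13 = 17 days remain.
Then 30 full months totalling 915 days.
November 1–13, 1837: 13 days.
Total: 17 + 915 + 13 = 945 days.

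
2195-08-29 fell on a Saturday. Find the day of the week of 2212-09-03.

Day-of-year of August 29, 2195: 241.
Day-of-year of September 3, 2212: 247.
2195 has 365 days, so 365 − 241 = 124 days remain in 2195.
Full years 2196–2211: 13 common + 3 leap = 13×365 + 3×366 = 5843 days.
Total: 124 + 5843 + 247 = 6214 days.
6214 mod 7 = 5, so 5 days after Saturday is Thursday.

Thursday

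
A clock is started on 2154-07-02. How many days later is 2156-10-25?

July 2154: 31 − 2 = 29 days remain.
Then 26 full months totalling 792 days.
October 1–25, 2156: 25 days.
Total: 29 + 792 + 25 = 846 days.

846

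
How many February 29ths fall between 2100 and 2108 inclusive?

2

Years divisible by 4 in [2100, 2108]: 2100, 2104, 2108.
Of these, 2100 is divisible by 100 but not 400, so not leap.
Leap years: 3 − 1 = 2.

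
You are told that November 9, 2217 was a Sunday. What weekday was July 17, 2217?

Thursday

Count forward from the earlier date (July 17, 2217) to the later (November 9, 2217):
July 2217: 31 − 17 = 14 days remain.
Then August (31), September (30), October (31): 31 + 30 + 31 = 92 days.
November 1–9, 2217: 9 days.
Total: 14 + 92 + 9 = 115 days.
115 mod 7 = 3, so 3 days before Sunday is Thursday.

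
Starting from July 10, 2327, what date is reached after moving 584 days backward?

December 3, 2325

Count 584 days before July 10, 2327:
Day-of-year of December 3, 2325: 337.
Day-of-year of July 10, 2327: 191.
2325 has 365 days, so 365 − 337 = 28 days remain in 2325.
Full years: 2326: 365. Sum = 365.
Total: 28 + 365 + 191 = 584 days.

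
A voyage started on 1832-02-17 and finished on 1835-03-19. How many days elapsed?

Day-of-year of February 17, 1832: 48.
Day-of-year of March 19, 1835: 78.
1832 has 366 days, so 366 − 48 = 318 days remain in 1832.
Full years: 1833: 365; 1834: 365. Sum = 730.
Total: 318 + 730 + 78 = 1126 days.

1126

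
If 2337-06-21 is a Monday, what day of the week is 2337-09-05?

Sunday

June 2337: 30 − 21 = 9 days remain.
Then July (31), August (31): 31 + 31 = 62 days.
September 1–5, 2337: 5 days.
Total: 9 + 62 + 5 = 76 days.
76 mod 7 = 6, so 6 days after Monday is Sunday.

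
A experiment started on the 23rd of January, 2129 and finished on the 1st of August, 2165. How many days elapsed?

From January 23, 2129 to January 23, 2165: 36 years, of which 9 contain a Feb 29 — 27×365 + 9×366 = 13149 days.
January 2165: 31 − 23 = 8 days remain.
Then February 2165 (28), March (31), April (30), May (31), June (30), July (31): 28 + 31 + 30 + 31 + 30 + 31 = 181 days.
August 1, 2165: 1 day.
Residual: 190 days.
Total: 13339 days.

13339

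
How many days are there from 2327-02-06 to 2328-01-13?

341

Day-of-year of February 6, 2327: 37.
Day-of-year of January 13, 2328: 13.
2327 has 365 days, so 365 − 37 = 328 days remain in 2327.
Total: 328 + 13 = 341 days.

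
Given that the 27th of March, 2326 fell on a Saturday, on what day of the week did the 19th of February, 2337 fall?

Day-of-year of March 27, 2326: 86.
Day-of-year of February 19, 2337: 50.
2326 has 365 days, so 365 − 86 = 279 days remain in 2326.
Full years 2327–2336: 7 common + 3 leap = 7×365 + 3×366 = 3653 days.
Total: 279 + 3653 + 50 = 3982 days.
3982 mod 7 = 6, so 6 days after Saturday is Friday.

Friday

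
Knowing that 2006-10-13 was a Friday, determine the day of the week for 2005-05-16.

Count forward from the earlier date (May 16, 2005) to the later (October 13, 2006):
May 2005: 31 − 16 = 15 days remain.
Then 16 full months totalling 487 days.
October 1–13, 2006: 13 days.
Total: 15 + 487 + 13 = 515 days.
515 mod 7 = 4, so 4 days before Friday is Monday.

Monday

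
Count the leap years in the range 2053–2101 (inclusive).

Years divisible by 4 in [2053, 2101]: 2056, 2060, 2064, 2068, 2072, 2076, 2080, 2084, 2088, 2092, 2096, 2100.
Of these, 2100 is divisible by 100 but not 400, so not leap.
Leap years: 12 − 1 = 11.

11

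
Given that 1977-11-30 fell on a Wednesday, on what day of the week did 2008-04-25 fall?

Friday

Day-of-year of November 30, 1977: 334.
Day-of-year of April 25, 2008: 116.
1977 has 365 days, so 365 − 334 = 31 days remain in 1977.
Full years 1978–2007: 23 common + 7 leap = 23×365 + 7×366 = 10957 days.
Total: 31 + 10957 + 116 = 11104 days.
11104 mod 7 = 2, so 2 days after Wednesday is Friday.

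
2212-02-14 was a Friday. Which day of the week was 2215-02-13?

Monday

Day-of-year of February 14, 2212: 45.
Day-of-year of February 13, 2215: 44.
2212 has 366 days, so 366 − 45 = 321 days remain in 2212.
Full years: 2213: 365; 2214: 365. Sum = 730.
Total: 321 + 730 + 44 = 1095 days.
1095 mod 7 = 3, so 3 days after Friday is Monday.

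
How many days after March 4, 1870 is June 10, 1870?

98

March 1870: 31 − 4 = 27 days remain.
Then April (30), May (31): 30 + 31 = 61 days.
June 1–10, 1870: 10 days.
Total: 27 + 61 + 10 = 98 days.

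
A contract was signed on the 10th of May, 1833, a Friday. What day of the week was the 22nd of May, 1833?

Wednesday

Within May 1833: 22 − 10 = 12 days.
12 mod 7 = 5, so 5 days after Friday is Wednesday.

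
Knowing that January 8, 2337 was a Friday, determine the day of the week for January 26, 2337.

Tuesday

Within January 2337: 26 − 8 = 18 days.
18 mod 7 = 4, so 4 days after Friday is Tuesday.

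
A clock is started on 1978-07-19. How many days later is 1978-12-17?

151

July 1978: 31 − 19 = 12 days remain.
Then August (31), September (30), October (31), November (30): 31 + 30 + 31 + 30 = 122 days.
December 1–17, 1978: 17 days.
Total: 12 + 122 + 17 = 151 days.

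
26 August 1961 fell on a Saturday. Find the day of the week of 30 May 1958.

Count forward from the earlier date (May 30, 1958) to the later (August 26, 1961):
Day-of-year of May 30, 1958: 150.
Day-of-year of August 26, 1961: 238.
1958 has 365 days, so 365 − 150 = 215 days remain in 1958.
Full years: 1959: 365; 1960: 366. Sum = 731.
Total: 215 + 731 + 238 = 1184 days.
1184 mod 7 = 1, so 1 day before Saturday is Friday.

Friday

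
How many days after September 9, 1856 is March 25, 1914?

From September 9, 1856 to September 9, 1913: 57 years, of which 13 contain a Feb 29 — 44×365 + 13×366 = 20818 days.
(1900 is not a leap year (divisible by 100 but not 400).)
September 1913: 30 − 9 = 21 days remain.
Then October (31), November (30), December (31), January (31), February 1914 (28): 31 + 30 + 31 + 31 + 28 = 151 days.
March 1–25, 1914: 25 days.
Residual: 197 days.
Total: 21015 days.

21015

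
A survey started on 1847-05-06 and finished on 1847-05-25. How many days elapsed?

19

Within May 1847: 25 − 6 = 19 days.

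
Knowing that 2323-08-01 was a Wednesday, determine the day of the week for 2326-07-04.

August 1, 2323 → August 1, 2324: 366 days (2324 is a leap year).
August 1, 2324 → August 1, 2325: 365 days.
August 2325: 31 − 1 = 30 days remain.
Then 10 full months totalling 303 days.
July 1–4, 2326: 4 days.
Residual: 337 days.
Total: 1068 days.
1068 mod 7 = 4, so 4 days after Wednesday is Sunday.

Sunday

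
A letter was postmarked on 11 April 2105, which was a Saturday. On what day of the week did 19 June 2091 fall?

Count forward from the earlier date (June 19, 2091) to the later (April 11, 2105):
From June 19, 2091 to June 19, 2104: 13 years, of which 3 contain a Feb 29 — 10×365 + 3×366 = 4748 days.
(2100 is not a leap year (divisible by 100 but not 400).)
June 2104: 30 − 19 = 11 days remain.
Then 9 full months totalling 274 days.
April 1–11, 2105: 11 days.
Residual: 296 days.
Total: 5044 days.
5044 mod 7 = 4, so 4 days before Saturday is Tuesday.

Tuesday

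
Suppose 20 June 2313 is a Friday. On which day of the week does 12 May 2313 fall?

Monday

Count forward from the earlier date (May 12, 2313) to the later (June 20, 2313):
May 2313: 31 − 12 = 19 days remain.
June 1–20, 2313: 20 days.
Total: 19 + 20 = 39 days.
39 mod 7 = 4, so 4 days before Friday is Monday.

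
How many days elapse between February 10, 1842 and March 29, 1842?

47

February 1842: 28 − 10 = 18 days remain (1842 is not a leap year, so February has 28 days).
March 1–29, 1842: 29 days.
Total: 18 + 29 = 47 days.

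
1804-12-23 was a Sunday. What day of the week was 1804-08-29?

Count forward from the earlier date (August 29, 1804) to the later (December 23, 1804):
August 1804: 31 − 29 = 2 days remain.
Then September (30), October (31), November (30): 30 + 31 + 30 = 91 days.
December 1–23, 1804: 23 days.
Total: 2 + 91 + 23 = 116 days.
116 mod 7 = 4, so 4 days before Sunday is Wednesday.

Wednesday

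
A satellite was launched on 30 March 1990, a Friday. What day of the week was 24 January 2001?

Wednesday

Day-of-year of March 30, 1990: 89.
Day-of-year of January 24, 2001: 24.
1990 has 365 days, so 365 − 89 = 276 days remain in 1990.
Full years 1991–2000: 7 common + 3 leap = 7×365 + 3×366 = 3653 days.
Total: 276 + 3653 + 24 = 3953 days.
3953 mod 7 = 5, so 5 days after Friday is Wednesday.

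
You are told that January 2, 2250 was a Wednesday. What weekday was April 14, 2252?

Wednesday

Day-of-year of January 2, 2250: 2.
Day-of-year of April 14, 2252: 105.
2250 has 365 days, so 365 − 2 = 363 days remain in 2250.
Full years: 2251: 365. Sum = 365.
Total: 363 + 365 + 105 = 833 days.
833 is a multiple of 7, so April 14, 2252 falls on the same weekday: Wednesday.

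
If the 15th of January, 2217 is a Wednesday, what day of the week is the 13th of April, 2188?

Count forward from the earlier date (April 13, 2188) to the later (January 15, 2217):
Day-of-year of April 13, 2188: 104.
Day-of-year of January 15, 2217: 15.
2188 has 366 days, so 366 − 104 = 262 days remain in 2188.
Full years 2189–2216: 22 common + 6 leap = 22×365 + 6×366 = 10226 days.
Total: 262 + 10226 + 15 = 10503 days.
10503 mod 7 = 3, so 3 days before Wednesday is Sunday.

Sunday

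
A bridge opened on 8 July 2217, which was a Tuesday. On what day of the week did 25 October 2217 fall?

July 2217: 31 − 8 = 23 days remain.
Then August (31), September (30): 31 + 30 = 61 days.
October 1–25, 2217: 25 days.
Total: 23 + 61 + 25 = 109 days.
109 mod 7 = 4, so 4 days after Tuesday is Saturday.

Saturday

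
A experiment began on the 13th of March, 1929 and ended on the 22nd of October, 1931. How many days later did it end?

953

March 13, 1929 → March 13, 1930: 365 days.
March 13, 1930 → March 13, 1931: 365 days.
March 1931: 31 − 13 = 18 days remain.
Then April (30), May (31), June (30), July (31), August (31), September (30): 30 + 31 + 30 + 31 + 31 + 30 = 183 days.
October 1–22, 1931: 22 days.
Residual: 223 days.
Total: 953 days.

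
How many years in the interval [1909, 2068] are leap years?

40

Years divisible by 4: 1912, 1916, …, 2068 — 40 in all.
2000 is divisible by 400, so still leap.
No century exceptions apply. Count: 40.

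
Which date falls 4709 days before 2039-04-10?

2026-05-19

Count 4709 days before April 10, 2039:
Day-of-year of May 19, 2026: 139.
Day-of-year of April 10, 2039: 100.
2026 has 365 days, so 365 − 139 = 226 days remain in 2026.
Full years 2027–2038: 9 common + 3 leap = 9×365 + 3×366 = 4383 days.
Total: 226 + 4383 + 100 = 4709 days.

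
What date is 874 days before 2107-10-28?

2105-06-06

Count 874 days before October 28, 2107:
June 6, 2105 → June 6, 2106: 365 days.
June 6, 2106 → June 6, 2107: 365 days.
June 2107: 30 − 6 = 24 days remain.
Then July (31), August (31), September (30): 31 + 31 + 30 = 92 days.
October 1–28, 2107: 28 days.
Residual: 144 days.
Total: 874 days.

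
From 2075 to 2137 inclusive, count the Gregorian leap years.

15

Years divisible by 4: 2076, 2080, …, 2136 — 16 in all.
Of these, 2100 is divisible by 100 but not 400, so not leap.
Leap years: 16 − 1 = 15.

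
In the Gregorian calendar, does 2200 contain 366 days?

No

2200 is not a leap year (divisible by 100 but not 400).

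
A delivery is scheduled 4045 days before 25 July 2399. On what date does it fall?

27 June 2388

Count 4045 days before July 25, 2399:
From June 27, 2388 to June 27, 2399: 11 years, of which 2 contain a Feb 29 — 9×365 + 2×366 = 4017 days.
June 2399: 30 − 27 = 3 days remain.
July 1–25, 2399: 25 days.
Residual: 28 days.
Total: 4045 days.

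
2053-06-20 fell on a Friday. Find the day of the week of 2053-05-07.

Wednesday

Count forward from the earlier date (May 7, 2053) to the later (June 20, 2053):
May 2053: 31 − 7 = 24 days remain.
June 1–20, 2053: 20 days.
Total: 24 + 20 = 44 days.
44 mod 7 = 2, so 2 days before Friday is Wednesday.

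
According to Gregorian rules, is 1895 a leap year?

1895 is not a leap year.

No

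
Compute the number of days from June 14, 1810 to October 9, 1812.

June 1810: 30 − 14 = 16 days remain.
Then 27 full months totalling 823 days.
October 1–9, 1812: 9 days.
Total: 16 + 823 + 9 = 848 days.

848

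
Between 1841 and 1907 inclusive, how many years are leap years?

15

Years divisible by 4: 1844, 1848, …, 1904 — 16 in all.
Of these, 1900 is divisible by 100 but not 400, so not leap.
Leap years: 16 − 1 = 15.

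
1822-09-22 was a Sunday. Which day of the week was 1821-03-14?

Count forward from the earlier date (March 14, 1821) to the later (September 22, 1822):
March 1821: 31 − 14 = 17 days remain.
Then 17 full months totalling 518 days.
September 1–22, 1822: 22 days.
Total: 17 + 518 + 22 = 557 days.
557 mod 7 = 4, so 4 days before Sunday is Wednesday.

Wednesday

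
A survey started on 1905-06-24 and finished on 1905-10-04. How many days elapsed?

June 1905: 30 − 24 = 6 days remain.
Then July (31), August (31), September (30): 31 + 31 + 30 = 92 days.
October 1–4, 1905: 4 days.
Total: 6 + 92 + 4 = 102 days.

102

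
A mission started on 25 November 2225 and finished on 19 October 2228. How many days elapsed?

Day-of-year of November 25, 2225: 329.
Day-of-year of October 19, 2228: 293.
2225 has 365 days, so 365 − 329 = 36 days remain in 2225.
Full years: 2226: 365; 2227: 365. Sum = 730.
Total: 36 + 730 + 293 = 1059 days.

1059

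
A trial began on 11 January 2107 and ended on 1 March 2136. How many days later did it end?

10642

From January 11, 2107 to January 11, 2136: 29 years, of which 7 contain a Feb 29 — 22×365 + 7×366 = 10592 days.
January 2136: 31 − 11 = 20 days remain.
Then February 2136 (29): 29 days.
March 1, 2136: 1 day.
Residual: 50 days.
Total: 10642 days.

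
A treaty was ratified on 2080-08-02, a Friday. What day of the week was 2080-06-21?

Friday

Count forward from the earlier date (June 21, 2080) to the later (August 2, 2080):
June 2080: 30 − 21 = 9 days remain.
Then July (31): 31 days.
August 1–2, 2080: 2 days.
Total: 9 + 31 + 2 = 42 days.
42 is a multiple of 7, so 2080-06-21 falls on the same weekday: Friday.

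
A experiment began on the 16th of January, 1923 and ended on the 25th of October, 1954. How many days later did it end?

11605

Day-of-year of January 16, 1923: 16.
Day-of-year of October 25, 1954: 298.
1923 has 365 days, so 365 − 16 = 349 days remain in 1923.
Full years 1924–1953: 22 common + 8 leap = 22×365 + 8×366 = 10958 days.
Total: 349 + 10958 + 298 = 11605 days.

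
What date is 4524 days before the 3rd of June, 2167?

the 13th of January, 2155

Count 4524 days before June 3, 2167:
Day-of-year of January 13, 2155: 13.
Day-of-year of June 3, 2167: 154.
2155 has 365 days, so 365 − 13 = 352 days remain in 2155.
Full years 2156–2166: 8 common + 3 leap = 8×365 + 3×366 = 4018 days.
Total: 352 + 4018 + 154 = 4524 days.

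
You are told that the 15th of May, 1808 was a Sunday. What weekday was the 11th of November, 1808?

May 1808: 31 − 15 = 16 days remain.
Then June (30), July (31), August (31), September (30), October (31): 30 + 31 + 31 + 30 + 31 = 153 days.
November 1–11, 1808: 11 days.
Total: 16 + 153 + 11 = 180 days.
180 mod 7 = 5, so 5 days after Sunday is Friday.

Friday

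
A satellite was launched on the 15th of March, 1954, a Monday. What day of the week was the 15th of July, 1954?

Thursday

March 1954: 31 − 15 = 16 days remain.
Then April (30), May (31), June (30): 30 + 31 + 30 = 91 days.
July 1–15, 1954: 15 days.
Total: 16 + 91 + 15 = 122 days.
122 mod 7 = 3, so 3 days after Monday is Thursday.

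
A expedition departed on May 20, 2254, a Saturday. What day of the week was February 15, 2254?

Wednesday

Count forward from the earlier date (February 15, 2254) to the later (May 20, 2254):
February 2254: 28 − 15 = 13 days remain (2254 is not a leap year, so February has 28 days).
Then March (31), April (30): 31 + 30 = 61 days.
May 1–20, 2254: 20 days.
Total: 13 + 61 + 20 = 94 days.
94 mod 7 = 3, so 3 days before Saturday is Wednesday.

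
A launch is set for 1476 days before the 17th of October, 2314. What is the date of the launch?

the 2nd of October, 2310

Count 1476 days before October 17, 2314:
Day-of-year of October 2, 2310: 275.
Day-of-year of October 17, 2314: 290.
2310 has 365 days, so 365 − 275 = 90 days remain in 2310.
Full years: 2311: 365; 2312: 366; 2313: 365. Sum = 1096.
Total: 90 + 1096 + 290 = 1476 days.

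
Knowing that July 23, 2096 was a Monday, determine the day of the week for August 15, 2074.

Count forward from the earlier date (August 15, 2074) to the later (July 23, 2096):
Day-of-year of August 15, 2074: 227.
Day-of-year of July 23, 2096: 205.
2074 has 365 days, so 365 − 227 = 138 days remain in 2074.
Full years 2075–2095: 16 common + 5 leap = 16×365 + 5×366 = 7670 days.
Total: 138 + 7670 + 205 = 8013 days.
8013 mod 7 = 5, so 5 days before Monday is Wednesday.

Wednesday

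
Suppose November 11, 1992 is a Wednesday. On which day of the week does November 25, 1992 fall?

Wednesday

Within November 1992: 25 − 11 = 14 days.
14 is a multiple of 7, so November 25, 1992 falls on the same weekday: Wednesday.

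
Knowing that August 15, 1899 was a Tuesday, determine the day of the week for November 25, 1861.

Count forward from the earlier date (November 25, 1861) to the later (August 15, 1899):
Day-of-year of November 25, 1861: 329.
Day-of-year of August 15, 1899: 227.
1861 has 365 days, so 365 − 329 = 36 days remain in 1861.
Full years 1862–1898: 28 common + 9 leap = 28×365 + 9×366 = 13514 days.
Total: 36 + 13514 + 227 = 13777 days.
13777 mod 7 = 1, so 1 day before Tuesday is Monday.

Monday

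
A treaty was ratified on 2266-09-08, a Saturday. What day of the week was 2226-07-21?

Friday

Count forward from the earlier date (July 21, 2226) to the later (September 8, 2266):
Day-of-year of July 21, 2226: 202.
Day-of-year of September 8, 2266: 251.
2226 has 365 days, so 365 − 202 = 163 days remain in 2226.
Full years 2227–2265: 29 common + 10 leap = 29×365 + 10×366 = 14245 days.
Total: 163 + 14245 + 251 = 14659 days.
14659 mod 7 = 1, so 1 day before Saturday is Friday.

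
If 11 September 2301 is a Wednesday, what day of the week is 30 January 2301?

Count forward from the earlier date (January 30, 2301) to the later (September 11, 2301):
January 2301: 31 − 30 = 1 day remains.
Then February 2301 (28), March (31), April (30), May (31), June (30), July (31), August (31): 28 + 31 + 30 + 31 + 30 + 31 + 31 = 212 days.
September 1–11, 2301: 11 days.
Total: 1 + 212 + 11 = 224 days.
224 is a multiple of 7, so 30 January 2301 falls on the same weekday: Wednesday.

Wednesday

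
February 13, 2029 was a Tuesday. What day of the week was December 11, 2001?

Tuesday

Count forward from the earlier date (December 11, 2001) to the later (February 13, 2029):
Day-of-year of December 11, 2001: 345.
Day-of-year of February 13, 2029: 44.
2001 has 365 days, so 365 − 345 = 20 days remain in 2001.
Full years 2002–2028: 20 common + 7 leap = 20×365 + 7×366 = 9862 days.
Total: 20 + 9862 + 44 = 9926 days.
9926 is a multiple of 7, so December 11, 2001 falls on the same weekday: Tuesday.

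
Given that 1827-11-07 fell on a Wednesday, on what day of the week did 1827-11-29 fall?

Within November 1827: 29 − 7 = 22 days.
22 mod 7 = 1, so 1 day after Wednesday is Thursday.

Thursday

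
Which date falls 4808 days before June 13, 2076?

April 15, 2063

Count 4808 days before June 13, 2076:
From April 15, 2063 to April 15, 2076: 13 years, of which 4 contain a Feb 29 — 9×365 + 4×366 = 4749 days.
April 2076: 30 − 15 = 15 days remain.
Then May (31): 31 days.
June 1–13, 2076: 13 days.
Residual: 59 days.
Total: 4808 days.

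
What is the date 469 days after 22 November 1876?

6 March 1878

Count 469 days after November 22, 1876:
Day-of-year of November 22, 1876: 327.
Day-of-year of March 6, 1878: 65.
1876 has 366 days, so 366 − 327 = 39 days remain in 1876.
Full years: 1877: 365. Sum = 365.
Total: 39 + 365 + 65 = 469 days.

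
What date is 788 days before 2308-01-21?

2305-11-24

Count 788 days before January 21, 2308:
November 24, 2305 → November 24, 2306: 365 days.
November 24, 2306 → November 24, 2307: 365 days.
November 2307: 30 − 24 = 6 days remain.
Then December (31): 31 days.
January 1–21, 2308: 21 days.
Residual: 58 days.
Total: 788 days.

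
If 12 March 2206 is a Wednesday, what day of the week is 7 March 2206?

Friday

Count forward from the earlier date (March 7, 2206) to the later (March 12, 2206):
Within March 2206: 12 − 7 = 5 days.
5 mod 7 = 5, so 5 days before Wednesday is Friday.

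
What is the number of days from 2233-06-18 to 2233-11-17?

June 2233: 30 − 18 = 12 days remain.
Then July (31), August (31), September (30), October (31): 31 + 31 + 30 + 31 = 123 days.
November 1–17, 2233: 17 days.
Total: 12 + 123 + 17 = 152 days.

152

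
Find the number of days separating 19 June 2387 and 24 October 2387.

June 2387: 30 − 19 = 11 days remain.
Then July (31), August (31), September (30): 31 + 31 + 30 = 92 days.
October 1–24, 2387: 24 days.
Total: 11 + 92 + 24 = 127 days.

127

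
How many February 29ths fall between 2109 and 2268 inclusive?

39

Years divisible by 4: 2112, 2116, …, 2268 — 40 in all.
Of these, 2200 is divisible by 100 but not 400, so not leap.
Leap years: 40 − 1 = 39.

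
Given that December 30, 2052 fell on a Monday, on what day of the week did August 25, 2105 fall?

From December 30, 2052 to December 30, 2104: 52 years, of which 12 contain a Feb 29 — 40×365 + 12×366 = 18992 days.
(2100 is not a leap year (divisible by 100 but not 400).)
December 2104: 31 − 30 = 1 day remains.
Then January (31), February 2105 (28), March (31), April (30), May (31), June (30), July (31): 31 + 28 + 31 + 30 + 31 + 30 + 31 = 212 days.
August 1–25, 2105: 25 days.
Residual: 238 days.
Total: 19230 days.
19230 mod 7 = 1, so 1 day after Monday is Tuesday.

Tuesday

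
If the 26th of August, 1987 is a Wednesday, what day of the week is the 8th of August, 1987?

Saturday

Count forward from the earlier date (August 8, 1987) to the later (August 26, 1987):
Within August 1987: 26 − 8 = 18 days.
18 mod 7 = 4, so 4 days before Wednesday is Saturday.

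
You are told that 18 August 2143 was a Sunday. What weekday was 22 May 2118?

Count forward from the earlier date (May 22, 2118) to the later (August 18, 2143):
From May 22, 2118 to May 22, 2143: 25 years, of which 6 contain a Feb 29 — 19×365 + 6×366 = 9131 days.
May 2143: 31 − 22 = 9 days remain.
Then June (30), July (31): 30 + 31 = 61 days.
August 1–18, 2143: 18 days.
Residual: 88 days.
Total: 9219 days.
9219 is a multiple of 7, so 22 May 2118 falls on the same weekday: Sunday.

Sunday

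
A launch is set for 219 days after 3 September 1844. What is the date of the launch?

10 April 1845

Count 219 days after September 3, 1844:
Day-of-year of September 3, 1844: 247.
Day-of-year of April 10, 1845: 100.
1844 has 366 days, so 366 − 247 = 119 days remain in 1844.
Total: 119 + 100 = 219 days.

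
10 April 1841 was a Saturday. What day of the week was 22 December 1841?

April 1841: 30 − 10 = 20 days remain.
Then May (31), June (30), July (31), August (31), September (30), October (31), November (30): 31 + 30 + 31 + 31 + 30 + 31 + 30 = 214 days.
December 1–22, 1841: 22 days.
Total: 20 + 214 + 22 = 256 days.
256 mod 7 = 4, so 4 days after Saturday is Wednesday.

Wednesday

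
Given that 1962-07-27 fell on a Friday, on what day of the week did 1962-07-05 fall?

Thursday

Count forward from the earlier date (July 5, 1962) to the later (July 27, 1962):
Within July 1962: 27 − 5 = 22 days.
22 mod 7 = 1, so 1 day before Friday is Thursday.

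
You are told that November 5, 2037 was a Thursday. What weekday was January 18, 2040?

Day-of-year of November 5, 2037: 309.
Day-of-year of January 18, 2040: 18.
2037 has 365 days, so 365 − 309 = 56 days remain in 2037.
Full years: 2038: 365; 2039: 365. Sum = 730.
Total: 56 + 730 + 18 = 804 days.
804 mod 7 = 6, so 6 days after Thursday is Wednesday.

Wednesday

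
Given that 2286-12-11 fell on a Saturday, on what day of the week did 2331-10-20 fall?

Day-of-year of December 11, 2286: 345.
Day-of-year of October 20, 2331: 293.
2286 has 365 days, so 365 − 345 = 20 days remain in 2286.
Full years 2287–2330: 34 common + 10 leap = 34×365 + 10×366 = 16070 days.
Total: 20 + 16070 + 293 = 16383 days.
16383 mod 7 = 3, so 3 days after Saturday is Tuesday.

Tuesday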